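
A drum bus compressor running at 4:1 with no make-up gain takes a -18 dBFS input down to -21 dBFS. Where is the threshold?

-22 dBFS

Input is 4 dB above T (since output overshoot × R = input overshoot: (-21 − T)·4 = -18 − T gives T = -22 dBFS).
Check: -22 + (-18 − (-22))/4 = -22 + 1 = -21 dBFS. ✓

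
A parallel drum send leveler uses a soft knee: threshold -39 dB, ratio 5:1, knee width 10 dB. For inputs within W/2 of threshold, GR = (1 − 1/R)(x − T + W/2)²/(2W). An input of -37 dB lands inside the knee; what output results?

-38.96 dB

x − T + W/2 = -37 − (-39) + 5 = 7.
GR = (1 − 1/5) × 7² / 20 = 0.8 × 49 / 20 = 1.96 dB.
Output = -37 − 1.96 = -38.96 dB.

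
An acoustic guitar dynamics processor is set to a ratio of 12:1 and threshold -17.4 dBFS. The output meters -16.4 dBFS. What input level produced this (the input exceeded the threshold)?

Post-compression overshoot = -16.4 − (-17.4) = 1 dB.
Undo the ratio: input overshoot = 1 × 12 = 12 dB, giving input = -5.4 dBFS.

-5.4 dBFS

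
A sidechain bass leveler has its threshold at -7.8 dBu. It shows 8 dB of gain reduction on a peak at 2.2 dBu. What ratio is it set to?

Input overshoot = 2.2 − (-7.8) = 10 dB.
Output overshoot = 10 − 8 = 2 dB.
Ratio = input overshoot / output overshoot = 10 / 2 = 5.

5:1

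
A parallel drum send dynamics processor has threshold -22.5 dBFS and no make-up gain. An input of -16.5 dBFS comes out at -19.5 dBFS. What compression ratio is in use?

Input overshoot = -16.5 − (-22.5) = 6 dB; output overshoot = -19.5 − (-22.5) = 3 dB.
Ratio = 6 / 3 = 2.

2:1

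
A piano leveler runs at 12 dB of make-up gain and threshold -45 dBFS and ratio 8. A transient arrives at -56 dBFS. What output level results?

-56 dBFS is 11 dB below the -45 dBFS threshold, so no gain reduction is applied.
Make-up gain adds 12 dB: -56 + 12 = -44 dBFS.

-44 dBFS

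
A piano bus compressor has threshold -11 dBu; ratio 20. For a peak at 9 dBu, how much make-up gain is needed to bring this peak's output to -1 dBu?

9 dB

Without make-up, output = threshold + overshoot/20 = -11 + 1 = -10 dBu.
Gap to target: 9 dB.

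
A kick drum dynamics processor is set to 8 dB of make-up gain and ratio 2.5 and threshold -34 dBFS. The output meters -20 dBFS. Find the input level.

Remove make-up: -20 − 8 = -28 dBFS.
The compressed level sits -28 − (-34) = 6 dB over threshold.
Input overshoot = R × output overshoot = 15 dB → input = -34 + 15 = -19 dBFS.

-19 dBFS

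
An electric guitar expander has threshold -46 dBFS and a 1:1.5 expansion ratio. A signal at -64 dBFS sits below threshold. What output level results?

-73 dBFS

The input is 18 dB below the -46 dBFS threshold.
A 1:1.5 expander multiplies undershoot by 1.5: 18 × 1.5 = 27 dB below threshold.
Output = -46 − 27 = -73 dBFS.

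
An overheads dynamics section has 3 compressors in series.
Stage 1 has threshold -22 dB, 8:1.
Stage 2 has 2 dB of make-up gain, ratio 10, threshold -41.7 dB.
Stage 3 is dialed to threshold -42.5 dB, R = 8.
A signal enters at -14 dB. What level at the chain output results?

Stage 1: overshoot 8 dB → 8/8 = 1 dB → -21 dB.
Stage 2: 20.7 dB above -41.7 dB, reduced 10:1 to 2.07 dB above → -39.63 dB; +2 dB make-up → -37.63 dB.
Stage 3: overshoot 4.87 dB → 4.87/8 = 0.60875 dB → -41.89125 dB.

-41.89125 dB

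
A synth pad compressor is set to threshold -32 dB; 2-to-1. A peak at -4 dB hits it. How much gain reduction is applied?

14 dB

The signal is 28 dB above threshold.
After 2:1 compression the overshoot becomes 28/2 = 14 dB.
GR = overshoot in − overshoot out = 28 − 14 = 14 dB.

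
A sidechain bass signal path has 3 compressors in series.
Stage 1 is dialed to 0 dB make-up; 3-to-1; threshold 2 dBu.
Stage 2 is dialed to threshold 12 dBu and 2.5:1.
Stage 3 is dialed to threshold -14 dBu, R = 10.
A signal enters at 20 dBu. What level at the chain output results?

Stage 1: overshoot 18 dB → 18/3 = 6 dB → 8 dBu.
Stage 2: 8 dBu ≤ 12 dBu, so stage 2 doesn't engage; output 8 dBu.
Stage 3: 8 dBu is 22 dB over -14 dBu; at 10:1 that becomes 2.2 dB over, giving -11.8 dBu.

-11.8 dBu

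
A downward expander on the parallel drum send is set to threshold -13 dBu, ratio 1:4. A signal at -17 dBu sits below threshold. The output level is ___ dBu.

Below threshold, a 1:4 expander applies gain = (4−1)×(T − x) of attenuation.
(4−1) × 4 = 12 dB, so output = -17 − 12 = -29 dBu.

-29 dBu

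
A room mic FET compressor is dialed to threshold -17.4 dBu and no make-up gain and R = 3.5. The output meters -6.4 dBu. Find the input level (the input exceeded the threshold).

21.1 dBu

That's 11 dB above the -17.4 dBu threshold.
Undo the ratio: input overshoot = 11 × 3.5 = 38.5 dB, giving input = 21.1 dBu.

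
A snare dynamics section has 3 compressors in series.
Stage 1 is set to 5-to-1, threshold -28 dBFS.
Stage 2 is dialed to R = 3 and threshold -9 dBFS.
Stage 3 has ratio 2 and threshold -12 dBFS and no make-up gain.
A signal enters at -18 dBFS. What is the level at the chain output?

-26 dBFS

Stage 1: -18 dBFS is 10 dB over -28 dBFS; at 5:1 that becomes 2 dB over, giving -26 dBFS.
Stage 2: below threshold (-26 ≤ -9); passes unchanged; output -26 dBFS.
Stage 3: -26 dBFS ≤ -12 dBFS, so stage 3 doesn't engage; output -26 dBFS.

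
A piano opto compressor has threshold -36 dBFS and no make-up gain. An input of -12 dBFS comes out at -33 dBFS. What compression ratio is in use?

8:1

Input overshoot = -12 − (-36) = 24 dB; output overshoot = -33 − (-36) = 3 dB.
Ratio = 24 / 3 = 8.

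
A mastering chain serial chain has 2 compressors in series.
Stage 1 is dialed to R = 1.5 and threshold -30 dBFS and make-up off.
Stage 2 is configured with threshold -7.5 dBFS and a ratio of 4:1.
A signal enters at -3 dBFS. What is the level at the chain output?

Stage 1: 27 dB above -30 dBFS, reduced 1.5:1 to 18 dB above → -12 dBFS.
Stage 2: -12 dBFS ≤ -7.5 dBFS, so stage 2 doesn't engage; output -12 dBFS.

-12 dBFS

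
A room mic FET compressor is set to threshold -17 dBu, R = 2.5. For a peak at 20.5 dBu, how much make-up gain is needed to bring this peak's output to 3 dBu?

Without make-up, output = threshold + overshoot/2.5 = -17 + 15 = -2 dBu.
Gap to target: 5 dB.

5 dB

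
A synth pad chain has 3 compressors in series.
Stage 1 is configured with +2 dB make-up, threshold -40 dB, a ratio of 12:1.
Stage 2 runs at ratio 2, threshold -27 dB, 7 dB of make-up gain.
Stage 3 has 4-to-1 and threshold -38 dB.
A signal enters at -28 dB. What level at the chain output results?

-36 dB

Stage 1: -28 dB is 12 dB over -40 dB; at 12:1 that becomes 1 dB over, giving -39 dB; +2 dB make-up → -37 dB.
Stage 2: -37 dB ≤ -27 dB, so stage 2 doesn't engage; make-up brings it to -30 dB.
Stage 3: -30 dB is 8 dB over -38 dB; at 4:1 that becomes 2 dB over, giving -36 dB.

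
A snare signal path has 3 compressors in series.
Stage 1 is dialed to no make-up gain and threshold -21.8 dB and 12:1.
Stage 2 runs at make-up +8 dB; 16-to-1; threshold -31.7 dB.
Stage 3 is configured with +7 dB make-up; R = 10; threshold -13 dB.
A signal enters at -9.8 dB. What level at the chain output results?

Stage 1: overshoot 12 dB → 12/12 = 1 dB → -20.8 dB.
Stage 2: -20.8 dB is 10.9 dB over -31.7 dB; at 16:1 that becomes 0.68125 dB over, giving -31.01875 dB; +8 dB make-up → -23.01875 dB.
Stage 3: -23.01875 dB ≤ -13 dB, so stage 3 doesn't engage; make-up brings it to -16.01875 dB.

-16.01875 dB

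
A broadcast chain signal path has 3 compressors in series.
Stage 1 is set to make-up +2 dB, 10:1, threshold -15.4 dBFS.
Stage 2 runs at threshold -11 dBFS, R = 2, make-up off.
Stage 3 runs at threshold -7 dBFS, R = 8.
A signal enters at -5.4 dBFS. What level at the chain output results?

Stage 1: 10 dB above -15.4 dBFS, reduced 10:1 to 1 dB above → -14.4 dBFS; +2 dB make-up → -12.4 dBFS.
Stage 2: -12.4 dBFS is at or below the -11 dBFS threshold — no compression; output -12.4 dBFS.
Stage 3: -12.4 dBFS is at or below the -7 dBFS threshold — no compression; output -12.4 dBFS.

-12.4 dBFS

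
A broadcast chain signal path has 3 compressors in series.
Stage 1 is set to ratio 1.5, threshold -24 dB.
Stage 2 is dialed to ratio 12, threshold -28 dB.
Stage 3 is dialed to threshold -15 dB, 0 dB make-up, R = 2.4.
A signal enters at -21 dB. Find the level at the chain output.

-27.5 dB

Stage 1: -21 dB is 3 dB over -24 dB; at 1.5:1 that becomes 2 dB over, giving -22 dB.
Stage 2: -22 dB is 6 dB over -28 dB; at 12:1 that becomes 0.5 dB over, giving -27.5 dB.
Stage 3: -27.5 dB ≤ -15 dB, so stage 3 doesn't engage; output -27.5 dB.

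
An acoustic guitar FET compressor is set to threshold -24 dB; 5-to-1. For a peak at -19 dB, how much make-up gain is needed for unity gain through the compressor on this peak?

Without make-up, output = threshold + overshoot/5 = -24 + 1 = -23 dB.
Gap to target: 4 dB.

4 dB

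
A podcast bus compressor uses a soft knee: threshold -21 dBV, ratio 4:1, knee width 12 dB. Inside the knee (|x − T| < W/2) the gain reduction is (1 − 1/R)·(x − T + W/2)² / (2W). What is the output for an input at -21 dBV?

x − T + W/2 = -21 − (-21) + 6 = 6.
GR = (1 − 1/4) × 6² / 24 = 0.75 × 36 / 24 = 1.125 dB.
Output = -21 − 1.125 = -22.125 dBV.

-22.125 dBV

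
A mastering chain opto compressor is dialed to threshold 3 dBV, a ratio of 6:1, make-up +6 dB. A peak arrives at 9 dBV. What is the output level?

10 dBV

9 dBV sits 6 dB over threshold.
The 6 dB excess becomes 1 dB after 6:1 reduction.
That puts the output at 4 dBV; make-up adds 6 dB, giving 10 dBV.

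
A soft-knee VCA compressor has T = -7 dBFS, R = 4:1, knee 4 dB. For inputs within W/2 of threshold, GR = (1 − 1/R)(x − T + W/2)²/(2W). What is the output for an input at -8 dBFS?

-8.09375 dBFS

x − T + W/2 = -8 − (-7) + 2 = 1.
GR = (1 − 1/4) × 1² / 8 = 0.75 × 1 / 8 = 0.09375 dB.
Output = -8 − 0.09375 = -8.09375 dBFS.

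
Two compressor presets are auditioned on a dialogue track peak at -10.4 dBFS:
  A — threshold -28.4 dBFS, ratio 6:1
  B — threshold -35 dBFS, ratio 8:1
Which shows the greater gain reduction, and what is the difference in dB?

B, by 6.525 dB

A: 18 dB over, compressed to 3 dB over, so 15 dB of GR.
B: 24.6 dB over, compressed to 3.075 dB over, so 21.525 dB of GR.
Difference: 6.525 dB in favour of B.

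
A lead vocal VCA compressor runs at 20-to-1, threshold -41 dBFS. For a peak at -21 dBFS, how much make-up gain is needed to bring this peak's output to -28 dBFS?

The peak compresses to -41 + 20/20 = -40 dBFS.
To reach -28 dBFS requires -28 − (-40) = 12 dB of make-up.

12 dB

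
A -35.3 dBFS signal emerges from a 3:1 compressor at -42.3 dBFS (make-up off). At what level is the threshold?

Input is 10.5 dB above T (since output overshoot × R = input overshoot: (-42.3 − T)·3 = -35.3 − T gives T = -45.8 dBFS).
Check: -45.8 + (-35.3 − (-45.8))/3 = -45.8 + 3.5 = -42.3 dBFS. ✓

-45.8 dBFS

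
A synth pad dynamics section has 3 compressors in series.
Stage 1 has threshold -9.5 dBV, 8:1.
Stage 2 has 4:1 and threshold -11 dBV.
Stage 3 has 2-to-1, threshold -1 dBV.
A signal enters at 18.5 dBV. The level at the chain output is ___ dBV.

-9.75 dBV

Stage 1: 18.5 dBV is 28 dB over -9.5 dBV; at 8:1 that becomes 3.5 dB over, giving -6 dBV.
Stage 2: 5 dB above -11 dBV, reduced 4:1 to 1.25 dB above → -9.75 dBV.
Stage 3: -9.75 dBV is at or below the -1 dBV threshold — no compression; output -9.75 dBV.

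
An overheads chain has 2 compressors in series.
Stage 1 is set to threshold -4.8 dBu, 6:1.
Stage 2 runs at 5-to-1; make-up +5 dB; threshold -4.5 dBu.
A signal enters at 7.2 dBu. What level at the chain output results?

0.84 dBu

Stage 1: 7.2 dBu is 12 dB over -4.8 dBu; at 6:1 that becomes 2 dB over, giving -2.8 dBu.
Stage 2: 1.7 dB above -4.5 dBu, reduced 5:1 to 0.34 dB above → -4.16 dBu; +5 dB make-up → 0.84 dBu.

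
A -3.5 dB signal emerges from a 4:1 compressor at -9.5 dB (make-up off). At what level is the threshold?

Let T be the threshold. Output overshoot = (input overshoot)/R, so -9.5 − T = (-3.5 − T)/4.
4·(-9.5 − T) = -3.5 − T → 3·T = -38 − (-3.5) = -34.5.
T = -34.5/3 = -11.5 dB.

-11.5 dB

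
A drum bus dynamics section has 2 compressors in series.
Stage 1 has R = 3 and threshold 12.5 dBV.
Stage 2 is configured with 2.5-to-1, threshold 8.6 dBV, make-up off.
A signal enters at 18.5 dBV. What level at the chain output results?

Stage 1: overshoot 6 dB → 6/3 = 2 dB → 14.5 dBV.
Stage 2: overshoot 5.9 dB → 5.9/2.5 = 2.36 dB → 10.96 dBV.

10.96 dBV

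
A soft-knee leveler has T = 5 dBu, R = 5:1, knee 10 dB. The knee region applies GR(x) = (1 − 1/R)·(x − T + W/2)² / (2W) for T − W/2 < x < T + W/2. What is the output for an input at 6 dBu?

x − T + W/2 = 6 − 5 + 5 = 6.
GR = (1 − 1/5) × 6² / 20 = 0.8 × 36 / 20 = 1.44 dB.
Output = 6 − 1.44 = 4.56 dBu.

4.56 dBu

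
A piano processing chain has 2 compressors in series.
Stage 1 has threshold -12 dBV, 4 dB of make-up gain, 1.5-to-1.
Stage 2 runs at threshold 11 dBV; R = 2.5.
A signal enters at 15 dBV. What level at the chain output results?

10 dBV

Stage 1: 15 dBV is 27 dB over -12 dBV; at 1.5:1 that becomes 18 dB over, giving 6 dBV; +4 dB make-up → 10 dBV.
Stage 2: below threshold (10 ≤ 11); passes unchanged; output 10 dBV.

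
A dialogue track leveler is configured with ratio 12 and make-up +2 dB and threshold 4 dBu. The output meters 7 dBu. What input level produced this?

Before make-up, the level was 7 − 2 = 5 dBu.
Post-compression overshoot = 5 − 4 = 1 dB.
Undo the ratio: input overshoot = 1 × 12 = 12 dB, giving input = 16 dBu.

16 dBu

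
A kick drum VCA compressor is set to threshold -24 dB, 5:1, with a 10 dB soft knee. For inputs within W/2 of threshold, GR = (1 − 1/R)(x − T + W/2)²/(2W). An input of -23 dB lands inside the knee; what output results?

-24.44 dB

x − T + W/2 = -23 − (-24) + 5 = 6.
GR = (1 − 1/5) × 6² / 20 = 0.8 × 36 / 20 = 1.44 dB.
Output = -23 − 1.44 = -24.44 dB.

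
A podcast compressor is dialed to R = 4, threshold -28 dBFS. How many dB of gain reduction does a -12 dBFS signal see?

12 dB

The signal is 16 dB above threshold.
A 4:1 ratio leaves 4 dB of that excess.
GR = overshoot in − overshoot out = 16 − 4 = 12 dB.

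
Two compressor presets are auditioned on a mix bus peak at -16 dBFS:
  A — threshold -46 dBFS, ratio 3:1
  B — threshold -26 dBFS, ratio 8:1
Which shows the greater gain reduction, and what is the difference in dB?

A: 30 dB over, compressed to 10 dB over, so 20 dB of GR.
B: 10 dB over, compressed to 1.25 dB over, so 8.75 dB of GR.
Difference: 11.25 dB in favour of A.

A, by 11.25 dB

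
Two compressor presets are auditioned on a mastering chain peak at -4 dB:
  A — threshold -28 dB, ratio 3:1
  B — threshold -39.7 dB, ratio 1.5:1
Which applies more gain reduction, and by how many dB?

A, by 4.1 dB

A: GR = 24 − 24/3 = 16 dB.
B: GR = 35.7 − 35.7/1.5 = 11.9 dB.
A reduces 4.1 dB more.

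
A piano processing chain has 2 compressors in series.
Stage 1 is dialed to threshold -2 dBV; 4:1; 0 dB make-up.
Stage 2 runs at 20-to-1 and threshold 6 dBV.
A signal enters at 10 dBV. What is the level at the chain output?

1 dBV

Stage 1: 12 dB above -2 dBV, reduced 4:1 to 3 dB above → 1 dBV.
Stage 2: below threshold (1 ≤ 6); passes unchanged; output 1 dBV.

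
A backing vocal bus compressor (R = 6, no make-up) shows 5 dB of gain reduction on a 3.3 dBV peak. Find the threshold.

-2.7 dBV

Input is 6 dB above T (since output overshoot × R = input overshoot: (-1.7 − T)·6 = 3.3 − T gives T = -2.7 dBV).
Check: -2.7 + (3.3 − (-2.7))/6 = -2.7 + 1 = -1.7 dBV. ✓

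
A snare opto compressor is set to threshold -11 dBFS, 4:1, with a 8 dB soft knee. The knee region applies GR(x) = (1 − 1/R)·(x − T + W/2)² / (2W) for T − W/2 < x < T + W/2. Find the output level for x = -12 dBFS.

-12.421875 dBFS

x − T + W/2 = -12 − (-11) + 4 = 3.
GR = (1 − 1/4) × 3² / 16 = 0.75 × 9 / 16 = 0.421875 dB.
Output = -12 − 0.421875 = -12.421875 dBFS.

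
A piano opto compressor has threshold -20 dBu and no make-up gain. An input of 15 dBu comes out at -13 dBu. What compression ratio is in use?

Input overshoot = 15 − (-20) = 35 dB; output overshoot = -13 − (-20) = 7 dB.
Ratio = 35 / 7 = 5.

5:1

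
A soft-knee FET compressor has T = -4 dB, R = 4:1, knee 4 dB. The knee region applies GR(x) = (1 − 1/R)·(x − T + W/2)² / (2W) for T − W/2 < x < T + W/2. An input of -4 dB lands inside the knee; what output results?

x − T + W/2 = -4 − (-4) + 2 = 2.
GR = (1 − 1/4) × 2² / 8 = 0.75 × 4 / 8 = 0.375 dB.
Output = -4 − 0.375 = -4.375 dB.

-4.375 dB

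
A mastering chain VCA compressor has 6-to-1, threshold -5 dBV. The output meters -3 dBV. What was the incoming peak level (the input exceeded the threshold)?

The compressed level sits -3 − (-5) = 2 dB over threshold.
Input overshoot = R × output overshoot = 12 dB → input = -5 + 12 = 7 dBV.

7 dBV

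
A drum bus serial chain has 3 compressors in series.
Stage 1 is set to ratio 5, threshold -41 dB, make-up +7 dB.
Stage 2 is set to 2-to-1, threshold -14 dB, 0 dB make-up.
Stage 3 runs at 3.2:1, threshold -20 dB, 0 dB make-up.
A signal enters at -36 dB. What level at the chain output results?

Stage 1: overshoot 5 dB → 5/5 = 1 dB → -40 dB; +7 dB make-up → -33 dB.
Stage 2: below threshold (-33 ≤ -14); passes unchanged; output -33 dB.
Stage 3: -33 dB is at or below the -20 dB threshold — no compression; output -33 dB.

-33 dB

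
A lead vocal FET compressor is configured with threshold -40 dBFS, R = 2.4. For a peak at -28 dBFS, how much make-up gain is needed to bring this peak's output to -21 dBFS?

The peak compresses to -40 + 12/2.4 = -35 dBFS.
To reach -21 dBFS requires -21 − (-35) = 14 dB of make-up.

14 dB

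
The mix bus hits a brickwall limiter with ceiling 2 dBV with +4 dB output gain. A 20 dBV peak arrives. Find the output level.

At ∞:1, everything above 2 dBV is held at the ceiling.
Output gain then adds 4 dB: 2 + 4 = 6 dBV.

6 dBV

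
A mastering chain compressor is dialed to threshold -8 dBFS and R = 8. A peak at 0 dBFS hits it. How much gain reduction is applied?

7 dB

The signal is 8 dB above threshold.
After 8:1 compression the overshoot becomes 8/8 = 1 dB.
So the signal is attenuated by 8 − 1 = 7 dB.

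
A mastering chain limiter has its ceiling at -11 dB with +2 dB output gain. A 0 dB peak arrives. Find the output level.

A brickwall limiter is an ∞:1 compressor: any input above the ceiling is clamped to -11 dB.
Output gain then adds 2 dB: -11 + 2 = -9 dB.

-9 dB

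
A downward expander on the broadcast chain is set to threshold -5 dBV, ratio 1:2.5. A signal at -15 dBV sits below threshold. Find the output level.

-30 dBV

The input is 10 dB below the -5 dBV threshold.
A 1:2.5 expander multiplies undershoot by 2.5: 10 × 2.5 = 25 dB below threshold.
Output = -5 − 25 = -30 dBV.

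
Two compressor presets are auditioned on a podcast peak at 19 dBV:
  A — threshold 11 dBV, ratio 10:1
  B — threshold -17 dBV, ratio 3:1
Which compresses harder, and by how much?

A: GR = 8 − 8/10 = 7.2 dB.
B: GR = 36 − 36/3 = 24 dB.
Difference: 16.8 dB in favour of B.

B, by 16.8 dB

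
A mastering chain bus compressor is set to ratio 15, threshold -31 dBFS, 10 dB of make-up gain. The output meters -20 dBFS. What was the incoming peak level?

Remove make-up: -20 − 10 = -30 dBFS.
That's 1 dB above the -31 dBFS threshold.
Before 15:1 compression the overshoot was 1 × 15 = 15 dB, so input = -31 + 15 = -16 dBFS.

-16 dBFS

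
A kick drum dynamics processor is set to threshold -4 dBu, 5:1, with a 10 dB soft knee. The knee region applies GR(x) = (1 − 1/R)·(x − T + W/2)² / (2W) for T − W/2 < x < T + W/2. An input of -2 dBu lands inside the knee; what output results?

x − T + W/2 = -2 − (-4) + 5 = 7.
GR = (1 − 1/5) × 7² / 20 = 0.8 × 49 / 20 = 1.96 dB.
Output = -2 − 1.96 = -3.96 dBu.

-3.96 dBu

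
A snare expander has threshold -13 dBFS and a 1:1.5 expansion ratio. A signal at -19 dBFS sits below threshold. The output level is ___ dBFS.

Below threshold, a 1:1.5 expander applies gain = (1.5−1)×(T − x) of attenuation.
(1.5−1) × 6 = 3 dB, so output = -19 − 3 = -22 dBFS.

-22 dBFS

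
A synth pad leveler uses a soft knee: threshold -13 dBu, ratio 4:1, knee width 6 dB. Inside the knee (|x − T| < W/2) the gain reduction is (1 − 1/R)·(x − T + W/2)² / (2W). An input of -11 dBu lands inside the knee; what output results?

-12.5625 dBu

x − T + W/2 = -11 − (-13) + 3 = 5.
GR = (1 − 1/4) × 5² / 12 = 0.75 × 25 / 12 = 1.5625 dB.
Output = -11 − 1.5625 = -12.5625 dBu.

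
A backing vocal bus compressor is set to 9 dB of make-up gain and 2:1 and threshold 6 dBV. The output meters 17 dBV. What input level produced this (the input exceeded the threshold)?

10 dBV

Before make-up, the level was 17 − 9 = 8 dBV.
The compressed level sits 8 − 6 = 2 dB over threshold.
Input overshoot = R × output overshoot = 4 dB → input = 6 + 4 = 10 dBV.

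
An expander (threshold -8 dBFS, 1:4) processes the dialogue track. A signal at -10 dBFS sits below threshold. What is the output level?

-16 dBFS

Undershoot = (-8) − (-10) = 2 dB.
At 1:4, that expands to 8 dB under threshold.
Output = -8 − 8 = -16 dBFS.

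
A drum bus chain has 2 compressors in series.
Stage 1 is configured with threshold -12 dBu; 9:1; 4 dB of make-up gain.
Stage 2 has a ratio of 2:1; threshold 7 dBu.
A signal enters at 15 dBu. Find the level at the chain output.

Stage 1: overshoot 27 dB → 27/9 = 3 dB → -9 dBu; +4 dB make-up → -5 dBu.
Stage 2: below threshold (-5 ≤ 7); passes unchanged; output -5 dBu.

-5 dBu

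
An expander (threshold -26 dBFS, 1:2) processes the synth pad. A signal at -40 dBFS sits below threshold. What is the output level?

-54 dBFS

Below threshold, a 1:2 expander applies gain = (2−1)×(T − x) of attenuation.
(2−1) × 14 = 14 dB, so output = -40 − 14 = -54 dBFS.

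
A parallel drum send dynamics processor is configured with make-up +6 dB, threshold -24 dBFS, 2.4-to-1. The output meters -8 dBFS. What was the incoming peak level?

0 dBFS

Stripping the +6 dB make-up gives -14 dBFS at the gain stage.
The compressed level sits -14 − (-24) = 10 dB over threshold.
Undo the ratio: input overshoot = 10 × 2.4 = 24 dB, giving input = 0 dBFS.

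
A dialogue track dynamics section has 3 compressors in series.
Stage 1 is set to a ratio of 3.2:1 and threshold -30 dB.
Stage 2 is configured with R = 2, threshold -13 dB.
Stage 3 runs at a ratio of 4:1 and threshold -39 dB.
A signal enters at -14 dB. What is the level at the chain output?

-35.5 dB

Stage 1: 16 dB above -30 dB, reduced 3.2:1 to 5 dB above → -25 dB.
Stage 2: -25 dB is at or below the -13 dB threshold — no compression; output -25 dB.
Stage 3: 14 dB above -39 dB, reduced 4:1 to 3.5 dB above → -35.5 dB.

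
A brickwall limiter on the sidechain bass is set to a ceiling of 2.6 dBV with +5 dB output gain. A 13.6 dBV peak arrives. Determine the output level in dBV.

The limiter clamps the peak to its 2.6 dBV ceiling.
Output gain then adds 5 dB: 2.6 + 5 = 7.6 dBV.

7.6 dBV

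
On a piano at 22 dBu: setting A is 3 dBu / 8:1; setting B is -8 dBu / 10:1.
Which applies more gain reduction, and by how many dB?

B, by 10.375 dB

A: 19 dB over, compressed to 2.375 dB over, so 16.625 dB of GR.
B: 30 dB over, compressed to 3 dB over, so 27 dB of GR.
B reduces 10.375 dB more.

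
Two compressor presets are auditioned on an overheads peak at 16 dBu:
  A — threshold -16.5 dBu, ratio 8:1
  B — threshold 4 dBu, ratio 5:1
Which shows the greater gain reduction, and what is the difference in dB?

A: 32.5 dB over, compressed to 4.0625 dB over, so 28.4375 dB of GR.
B: 12 dB over, compressed to 2.4 dB over, so 9.6 dB of GR.
A applies 18.8375 dB more gain reduction.

A, by 18.8375 dB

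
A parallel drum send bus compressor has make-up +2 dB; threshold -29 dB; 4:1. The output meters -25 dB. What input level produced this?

-21 dB

Before make-up, the level was -25 − 2 = -27 dB.
That's 2 dB above the -29 dB threshold.
Undo the ratio: input overshoot = 2 × 4 = 8 dB, giving input = -21 dB.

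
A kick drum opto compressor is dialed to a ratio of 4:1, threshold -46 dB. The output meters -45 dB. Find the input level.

-42 dB

The compressed level sits -45 − (-46) = 1 dB over threshold.
Undo the ratio: input overshoot = 1 × 4 = 4 dB, giving input = -42 dB.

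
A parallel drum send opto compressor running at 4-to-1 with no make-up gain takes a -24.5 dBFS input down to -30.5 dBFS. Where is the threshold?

Let T be the threshold. Output overshoot = (input overshoot)/R, so -30.5 − T = (-24.5 − T)/4.
4·(-30.5 − T) = -24.5 − T → 3·T = -122 − (-24.5) = -97.5.
T = -97.5/3 = -32.5 dBFS.

-32.5 dBFS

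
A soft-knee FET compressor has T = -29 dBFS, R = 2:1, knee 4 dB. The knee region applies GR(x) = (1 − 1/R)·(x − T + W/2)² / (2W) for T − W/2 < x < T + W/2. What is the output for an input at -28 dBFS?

x − T + W/2 = -28 − (-29) + 2 = 3.
GR = (1 − 1/2) × 3² / 8 = 0.5 × 9 / 8 = 0.5625 dB.
Output = -28 − 0.5625 = -28.5625 dBFS.

-28.5625 dBFS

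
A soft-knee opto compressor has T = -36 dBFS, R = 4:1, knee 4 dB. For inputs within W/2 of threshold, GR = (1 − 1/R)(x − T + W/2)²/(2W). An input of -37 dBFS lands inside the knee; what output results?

x − T + W/2 = -37 − (-36) + 2 = 1.
GR = (1 − 1/4) × 1² / 8 = 0.75 × 1 / 8 = 0.09375 dB.
Output = -37 − 0.09375 = -37.09375 dBFS.

-37.09375 dBFS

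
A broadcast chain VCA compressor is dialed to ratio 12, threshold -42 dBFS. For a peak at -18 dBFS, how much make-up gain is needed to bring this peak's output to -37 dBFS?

3 dB

The peak compresses to -42 + 24/12 = -40 dBFS.
To reach -37 dBFS requires -37 − (-40) = 3 dB of make-up.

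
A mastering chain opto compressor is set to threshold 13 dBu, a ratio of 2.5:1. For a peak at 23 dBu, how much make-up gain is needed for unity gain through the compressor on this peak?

Without make-up, output = threshold + overshoot/2.5 = 13 + 4 = 17 dBu.
Gap to target: 6 dB.

6 dB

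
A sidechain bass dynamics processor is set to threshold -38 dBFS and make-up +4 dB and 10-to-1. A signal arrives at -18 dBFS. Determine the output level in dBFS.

-32 dBFS

The input is 20 dB above the -38 dBFS threshold.
The 20 dB excess becomes 2 dB after 10:1 reduction.
That puts the output at -36 dBFS; make-up adds 4 dB, giving -32 dBFS.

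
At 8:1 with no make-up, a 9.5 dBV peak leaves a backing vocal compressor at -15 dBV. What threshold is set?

Input is 28 dB above T (since output overshoot × R = input overshoot: (-15 − T)·8 = 9.5 − T gives T = -18.5 dBV).
Check: -18.5 + (9.5 − (-18.5))/8 = -18.5 + 3.5 = -15 dBV. ✓

-18.5 dBV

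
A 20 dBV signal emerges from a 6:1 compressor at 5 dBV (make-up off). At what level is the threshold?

2 dBV

Gain reduction = 20 − 5 = 15 dB; output overshoot = GR / (R − 1) = 15 / 5 = 3 dB.
Threshold = output − output overshoot = 5 − 3 = 2 dBV.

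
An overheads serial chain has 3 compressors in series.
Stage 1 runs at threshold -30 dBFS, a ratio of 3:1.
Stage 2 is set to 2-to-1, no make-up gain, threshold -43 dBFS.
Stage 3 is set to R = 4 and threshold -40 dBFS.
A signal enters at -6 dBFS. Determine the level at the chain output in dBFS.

Stage 1: -6 dBFS is 24 dB over -30 dBFS; at 3:1 that becomes 8 dB over, giving -22 dBFS.
Stage 2: -22 dBFS is 21 dB over -43 dBFS; at 2:1 that becomes 10.5 dB over, giving -32.5 dBFS.
Stage 3: -32.5 dBFS is 7.5 dB over -40 dBFS; at 4:1 that becomes 1.875 dB over, giving -38.125 dBFS.

-38.125 dBFS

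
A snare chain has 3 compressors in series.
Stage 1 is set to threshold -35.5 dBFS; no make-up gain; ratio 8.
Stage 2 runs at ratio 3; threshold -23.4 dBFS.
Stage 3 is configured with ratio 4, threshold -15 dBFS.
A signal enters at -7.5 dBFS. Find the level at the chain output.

-32 dBFS

Stage 1: overshoot 28 dB → 28/8 = 3.5 dB → -32 dBFS.
Stage 2: -32 dBFS is at or below the -23.4 dBFS threshold — no compression; output -32 dBFS.
Stage 3: -32 dBFS ≤ -15 dBFS, so stage 3 doesn't engage; output -32 dBFS.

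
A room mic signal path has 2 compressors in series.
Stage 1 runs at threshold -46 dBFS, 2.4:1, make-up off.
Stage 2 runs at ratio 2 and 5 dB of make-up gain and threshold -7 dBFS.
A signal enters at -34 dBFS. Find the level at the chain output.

-36 dBFS

Stage 1: overshoot 12 dB → 12/2.4 = 5 dB → -41 dBFS.
Stage 2: below threshold (-41 ≤ -7); passes unchanged; make-up brings it to -36 dBFS.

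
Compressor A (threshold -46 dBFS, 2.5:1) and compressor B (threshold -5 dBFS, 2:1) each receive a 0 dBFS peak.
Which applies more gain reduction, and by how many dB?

A: 46 dB over, compressed to 18.4 dB over, so 27.6 dB of GR.
B: 5 dB over, compressed to 2.5 dB over, so 2.5 dB of GR.
A applies 25.1 dB more gain reduction.

A, by 25.1 dB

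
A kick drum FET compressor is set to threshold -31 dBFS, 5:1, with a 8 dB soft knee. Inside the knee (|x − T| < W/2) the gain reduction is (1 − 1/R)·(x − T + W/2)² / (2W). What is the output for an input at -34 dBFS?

x − T + W/2 = -34 − (-31) + 4 = 1.
GR = (1 − 1/5) × 1² / 16 = 0.8 × 1 / 16 = 0.05 dB.
Output = -34 − 0.05 = -34.05 dBFS.

-34.05 dBFS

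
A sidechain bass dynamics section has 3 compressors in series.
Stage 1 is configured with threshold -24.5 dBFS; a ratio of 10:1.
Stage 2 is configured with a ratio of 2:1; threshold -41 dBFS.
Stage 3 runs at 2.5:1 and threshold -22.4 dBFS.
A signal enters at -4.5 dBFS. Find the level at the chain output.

-31.75 dBFS

Stage 1: overshoot 20 dB → 20/10 = 2 dB → -22.5 dBFS.
Stage 2: -22.5 dBFS is 18.5 dB over -41 dBFS; at 2:1 that becomes 9.25 dB over, giving -31.75 dBFS.
Stage 3: -31.75 dBFS ≤ -22.4 dBFS, so stage 3 doesn't engage; output -31.75 dBFS.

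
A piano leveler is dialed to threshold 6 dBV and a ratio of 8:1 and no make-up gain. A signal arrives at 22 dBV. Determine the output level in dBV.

8 dBV

Overshoot: 22 − 6 = 16 dB.
The 16 dB excess becomes 2 dB after 8:1 reduction.
That puts the output at 8 dBV.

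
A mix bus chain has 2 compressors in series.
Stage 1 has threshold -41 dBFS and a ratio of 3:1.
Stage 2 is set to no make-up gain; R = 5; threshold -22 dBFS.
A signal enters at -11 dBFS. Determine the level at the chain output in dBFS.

Stage 1: overshoot 30 dB → 30/3 = 10 dB → -31 dBFS.
Stage 2: below threshold (-31 ≤ -22); passes unchanged; output -31 dBFS.

-31 dBFS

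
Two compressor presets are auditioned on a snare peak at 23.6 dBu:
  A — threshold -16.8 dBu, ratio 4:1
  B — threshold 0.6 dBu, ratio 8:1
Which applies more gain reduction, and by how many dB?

A, by 10.175 dB

A: GR = 40.4 − 40.4/4 = 30.3 dB.
B: GR = 23 − 23/8 = 20.125 dB.
Difference: 10.175 dB in favour of A.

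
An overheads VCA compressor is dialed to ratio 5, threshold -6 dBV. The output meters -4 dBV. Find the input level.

Post-compression overshoot = -4 − (-6) = 2 dB.
Input overshoot = R × output overshoot = 10 dB → input = -6 + 10 = 4 dBV.

4 dBV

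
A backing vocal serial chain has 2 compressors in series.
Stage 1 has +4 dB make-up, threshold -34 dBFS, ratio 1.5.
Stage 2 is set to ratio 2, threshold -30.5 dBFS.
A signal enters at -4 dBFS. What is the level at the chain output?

-20.25 dBFS

Stage 1: overshoot 30 dB → 30/1.5 = 20 dB → -14 dBFS; +4 dB make-up → -10 dBFS.
Stage 2: -10 dBFS is 20.5 dB over -30.5 dBFS; at 2:1 that becomes 10.25 dB over, giving -20.25 dBFS.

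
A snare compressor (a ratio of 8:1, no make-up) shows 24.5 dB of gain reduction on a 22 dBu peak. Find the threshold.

-6 dBu

Let T be the threshold. Output overshoot = (input overshoot)/R, so -2.5 − T = (22 − T)/8.
8·(-2.5 − T) = 22 − T → 7·T = -20 − 22 = -42.
T = -42/7 = -6 dBu.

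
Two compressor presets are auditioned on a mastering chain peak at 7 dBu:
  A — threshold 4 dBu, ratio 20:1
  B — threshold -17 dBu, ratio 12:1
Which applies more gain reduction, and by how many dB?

A: overshoot 3 dB → output overshoot 0.15 dB → GR 2.85 dB.
B: overshoot 24 dB → output overshoot 2 dB → GR 22 dB.
B reduces 19.15 dB more.

B, by 19.15 dB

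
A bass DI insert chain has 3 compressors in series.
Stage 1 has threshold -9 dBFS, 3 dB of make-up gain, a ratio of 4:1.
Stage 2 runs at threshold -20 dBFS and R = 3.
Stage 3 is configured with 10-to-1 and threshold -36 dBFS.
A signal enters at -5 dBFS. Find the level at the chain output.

-33.9 dBFS

Stage 1: -5 dBFS is 4 dB over -9 dBFS; at 4:1 that becomes 1 dB over, giving -8 dBFS; +3 dB make-up → -5 dBFS.
Stage 2: 15 dB above -20 dBFS, reduced 3:1 to 5 dB above → -15 dBFS.
Stage 3: 21 dB above -36 dBFS, reduced 10:1 to 2.1 dB above → -33.9 dBFS.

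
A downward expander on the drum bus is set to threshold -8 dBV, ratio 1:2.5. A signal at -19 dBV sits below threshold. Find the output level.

Undershoot = (-8) − (-19) = 11 dB.
At 1:2.5, that expands to 27.5 dB under threshold.
Output = -8 − 27.5 = -35.5 dBV.

-35.5 dBV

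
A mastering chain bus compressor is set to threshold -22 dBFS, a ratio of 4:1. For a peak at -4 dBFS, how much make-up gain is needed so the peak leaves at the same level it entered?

Overshoot 18 dB → 18/4 = 4.5 dB after compression, so the compressed level is -22 + 4.5 = -17.5 dBFS.
Make-up = target − compressed = -4 − (-17.5) = 13.5 dB.

13.5 dB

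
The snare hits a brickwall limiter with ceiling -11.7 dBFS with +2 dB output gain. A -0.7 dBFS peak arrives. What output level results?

A brickwall limiter is an ∞:1 compressor: any input above the ceiling is clamped to -11.7 dBFS.
Output gain then adds 2 dB: -11.7 + 2 = -9.7 dBFS.

-9.7 dBFS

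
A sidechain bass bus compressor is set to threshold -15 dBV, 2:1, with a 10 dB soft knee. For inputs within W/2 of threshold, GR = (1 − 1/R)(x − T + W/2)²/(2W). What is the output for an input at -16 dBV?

-16.4 dBV

x − T + W/2 = -16 − (-15) + 5 = 4.
GR = (1 − 1/2) × 4² / 20 = 0.5 × 16 / 20 = 0.4 dB.
Output = -16 − 0.4 = -16.4 dBV.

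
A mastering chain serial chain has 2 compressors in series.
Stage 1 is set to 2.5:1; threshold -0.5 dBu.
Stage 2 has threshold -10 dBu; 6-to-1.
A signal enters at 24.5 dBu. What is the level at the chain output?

-6.75 dBu

Stage 1: 24.5 dBu is 25 dB over -0.5 dBu; at 2.5:1 that becomes 10 dB over, giving 9.5 dBu.
Stage 2: 19.5 dB above -10 dBu, reduced 6:1 to 3.25 dB above → -6.75 dBu.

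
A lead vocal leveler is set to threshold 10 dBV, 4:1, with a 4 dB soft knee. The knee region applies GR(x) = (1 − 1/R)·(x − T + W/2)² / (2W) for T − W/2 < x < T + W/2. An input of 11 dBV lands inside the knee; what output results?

x − T + W/2 = 11 − 10 + 2 = 3.
GR = (1 − 1/4) × 3² / 8 = 0.75 × 9 / 8 = 0.84375 dB.
Output = 11 − 0.84375 = 10.15625 dBV.

10.15625 dBV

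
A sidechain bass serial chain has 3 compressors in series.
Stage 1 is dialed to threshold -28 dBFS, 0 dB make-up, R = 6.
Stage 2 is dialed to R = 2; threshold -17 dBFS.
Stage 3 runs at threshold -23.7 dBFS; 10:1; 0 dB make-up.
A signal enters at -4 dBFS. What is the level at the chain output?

-24 dBFS

Stage 1: 24 dB above -28 dBFS, reduced 6:1 to 4 dB above → -24 dBFS.
Stage 2: below threshold (-24 ≤ -17); passes unchanged; output -24 dBFS.
Stage 3: -24 dBFS ≤ -23.7 dBFS, so stage 3 doesn't engage; output -24 dBFS.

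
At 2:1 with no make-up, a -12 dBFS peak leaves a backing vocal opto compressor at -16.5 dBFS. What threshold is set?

Gain reduction = -12 − (-16.5) = 4.5 dB; output overshoot = GR / (R − 1) = 4.5 / 1 = 4.5 dB.
Threshold = output − output overshoot = -16.5 − 4.5 = -21 dBFS.

-21 dBFS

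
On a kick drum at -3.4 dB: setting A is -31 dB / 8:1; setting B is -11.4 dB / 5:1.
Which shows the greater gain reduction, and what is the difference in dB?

A: overshoot 27.6 dB → output overshoot 3.45 dB → GR 24.15 dB.
B: overshoot 8 dB → output overshoot 1.6 dB → GR 6.4 dB.
A applies 17.75 dB more gain reduction.

A, by 17.75 dB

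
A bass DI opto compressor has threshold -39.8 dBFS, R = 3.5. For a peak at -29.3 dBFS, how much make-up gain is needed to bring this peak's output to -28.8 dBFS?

8 dB

The peak compresses to -39.8 + 10.5/3.5 = -36.8 dBFS.
To reach -28.8 dBFS requires -28.8 − (-36.8) = 8 dB of make-up.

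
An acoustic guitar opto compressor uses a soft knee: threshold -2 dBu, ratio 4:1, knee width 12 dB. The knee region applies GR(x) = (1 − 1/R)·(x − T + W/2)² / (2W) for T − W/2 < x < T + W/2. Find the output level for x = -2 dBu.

x − T + W/2 = -2 − (-2) + 6 = 6.
GR = (1 − 1/4) × 6² / 24 = 0.75 × 36 / 24 = 1.125 dB.
Output = -2 − 1.125 = -3.125 dBu.

-3.125 dBu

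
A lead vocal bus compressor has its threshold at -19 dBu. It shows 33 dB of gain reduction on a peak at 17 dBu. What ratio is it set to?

Input overshoot = 17 − (-19) = 36 dB.
Output overshoot = 36 − 33 = 3 dB.
Ratio = input overshoot / output overshoot = 36 / 3 = 12.

12:1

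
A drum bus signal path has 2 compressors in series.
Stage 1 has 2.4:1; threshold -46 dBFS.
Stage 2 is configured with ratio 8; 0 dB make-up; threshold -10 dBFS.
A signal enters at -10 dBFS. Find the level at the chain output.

-31 dBFS

Stage 1: 36 dB above -46 dBFS, reduced 2.4:1 to 15 dB above → -31 dBFS.
Stage 2: -31 dBFS ≤ -10 dBFS, so stage 2 doesn't engage; output -31 dBFS.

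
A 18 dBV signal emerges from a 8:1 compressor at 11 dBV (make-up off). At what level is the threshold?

10 dBV

Input is 8 dB above T (since output overshoot × R = input overshoot: (11 − T)·8 = 18 − T gives T = 10 dBV).
Check: 10 + (18 − 10)/8 = 10 + 1 = 11 dBV. ✓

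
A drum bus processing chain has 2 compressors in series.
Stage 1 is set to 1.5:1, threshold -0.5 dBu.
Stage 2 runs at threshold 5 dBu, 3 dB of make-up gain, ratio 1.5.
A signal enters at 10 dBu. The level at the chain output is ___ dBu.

9 dBu

Stage 1: 10.5 dB above -0.5 dBu, reduced 1.5:1 to 7 dB above → 6.5 dBu.
Stage 2: 1.5 dB above 5 dBu, reduced 1.5:1 to 1 dB above → 6 dBu; +3 dB make-up → 9 dBu.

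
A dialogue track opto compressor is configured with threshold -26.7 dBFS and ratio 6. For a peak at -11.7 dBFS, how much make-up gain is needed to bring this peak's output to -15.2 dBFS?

9 dB

Overshoot 15 dB → 15/6 = 2.5 dB after compression, so the compressed level is -26.7 + 2.5 = -24.2 dBFS.
Make-up = target − compressed = -15.2 − (-24.2) = 9 dB.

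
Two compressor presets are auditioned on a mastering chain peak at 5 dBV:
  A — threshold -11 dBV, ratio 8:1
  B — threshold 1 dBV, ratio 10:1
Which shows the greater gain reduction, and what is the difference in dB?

A, by 10.4 dB

A: 16 dB over, compressed to 2 dB over, so 14 dB of GR.
B: 4 dB over, compressed to 0.4 dB over, so 3.6 dB of GR.
A reduces 10.4 dB more.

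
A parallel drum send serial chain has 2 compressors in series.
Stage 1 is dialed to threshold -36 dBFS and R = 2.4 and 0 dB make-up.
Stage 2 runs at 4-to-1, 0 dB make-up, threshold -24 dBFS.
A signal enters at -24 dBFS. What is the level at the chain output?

Stage 1: overshoot 12 dB → 12/2.4 = 5 dB → -31 dBFS.
Stage 2: below threshold (-31 ≤ -24); passes unchanged; output -31 dBFS.

-31 dBFS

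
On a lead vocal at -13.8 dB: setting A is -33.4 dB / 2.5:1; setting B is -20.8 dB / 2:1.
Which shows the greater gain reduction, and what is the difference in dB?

A, by 8.26 dB

A: overshoot 19.6 dB → output overshoot 7.84 dB → GR 11.76 dB.
B: overshoot 7 dB → output overshoot 3.5 dB → GR 3.5 dB.
Difference: 8.26 dB in favour of A.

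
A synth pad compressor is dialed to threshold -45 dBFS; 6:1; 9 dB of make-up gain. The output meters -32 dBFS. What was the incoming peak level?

Stripping the +9 dB make-up gives -41 dBFS at the gain stage.
That's 4 dB above the -45 dBFS threshold.
Before 6:1 compression the overshoot was 4 × 6 = 24 dB, so input = -45 + 24 = -21 dBFS.

-21 dBFS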